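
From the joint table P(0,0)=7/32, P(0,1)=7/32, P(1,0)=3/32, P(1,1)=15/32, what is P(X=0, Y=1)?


Read from table: P(X=0, Y=1) = 7/32

7/32


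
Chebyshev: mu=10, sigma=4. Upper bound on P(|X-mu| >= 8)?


k = 8/4 = 2
Chebyshev: P(|X-mu| >= k*sigma) <= 1/k^2 = 1/2^2 = 1/4

1/4


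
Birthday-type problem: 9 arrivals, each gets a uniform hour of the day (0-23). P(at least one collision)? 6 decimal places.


P(all different) = prod((24-i)/24 for i=0..8) = 0.179599
P(at least one match) = 1 - 0.179599 = 0.820401

0.820401


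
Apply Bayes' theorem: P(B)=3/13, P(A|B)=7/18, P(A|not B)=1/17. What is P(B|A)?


P(A) = P(A|B)P(B) + P(A|B')P(B') = 7/18*3/13 + 1/17*10/13 = 179/1326
P(B|A) = P(A|B)P(B)/P(A) = (7/78)/(179/1326) = 119/179

119/179


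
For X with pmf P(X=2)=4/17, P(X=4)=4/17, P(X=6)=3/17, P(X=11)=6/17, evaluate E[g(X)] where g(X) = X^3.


E[X^3] = sum(g(x)*P(x))
= 8*4/17 + 64*4/17 + 216*3/17 + 1331*6/17
= 8922/17

8922/17


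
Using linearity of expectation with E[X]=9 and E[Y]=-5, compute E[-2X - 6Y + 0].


E[-2X - 6Y + 0] = -2*E[X] - 6*E[Y] + 0
= (-2)*(9) + (-6)*(-5) + (0)
= -18 + 30 + 0 = 12

12


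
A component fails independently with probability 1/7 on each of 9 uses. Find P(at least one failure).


P(at least one) = 1 - P(none)
P(none) = (1 - 1/7)^9 = (6/7)^9 = 10077696/40353607
P(at least one) = 1 - 10077696/40353607 = 30275911/40353607

30275911/40353607


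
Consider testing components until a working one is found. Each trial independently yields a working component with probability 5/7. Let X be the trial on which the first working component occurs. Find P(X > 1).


P(X > 1) = P(first 1 trials all fail) = (1-p)^1 = (2/7)^1 = 2/7

2/7


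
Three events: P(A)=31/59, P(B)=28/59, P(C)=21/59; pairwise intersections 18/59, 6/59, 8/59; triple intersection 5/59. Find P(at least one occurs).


P(A∪B∪C) = P(A)+P(B)+P(C) - P(AB)-P(AC)-P(BC) + P(ABC)
= 31/59+28/59+21/59 - 18/59-6/59-8/59 + 5/59
= 53/59

53/59


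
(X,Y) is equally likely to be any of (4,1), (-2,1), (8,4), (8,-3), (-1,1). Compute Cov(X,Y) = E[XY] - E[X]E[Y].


E[X]=17/5, E[Y]=4/5, E[XY]=9/5
Cov(X,Y) = E[XY] - E[X]E[Y] = 9/5 - 17/5*4/5 = -23/25

-23/25


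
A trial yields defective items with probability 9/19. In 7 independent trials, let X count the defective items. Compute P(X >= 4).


P(X>=4) = P(X=4) + P(X=5) + P(X=6) + P(X=7)
= 229635000/893871739 + 124002900/893871739 + 37200870/893871739 + 4782969/893871739
= 395621739/893871739

395621739/893871739


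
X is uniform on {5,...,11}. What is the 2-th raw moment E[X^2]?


E[X^2] = (1/7) * sum(x^2 for x=5..11)
= 476/7 = 68

68


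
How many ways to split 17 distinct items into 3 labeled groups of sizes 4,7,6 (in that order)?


17! = 355687428096000
Denominator: 4!=24 * 7!=5040 * 6!=720
Coefficient = 355687428096000 / 87091200 = 4084080

4084080


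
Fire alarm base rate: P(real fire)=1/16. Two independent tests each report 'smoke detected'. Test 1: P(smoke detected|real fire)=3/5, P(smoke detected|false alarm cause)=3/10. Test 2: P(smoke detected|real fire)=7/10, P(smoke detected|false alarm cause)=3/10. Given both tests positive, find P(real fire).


After test 1: P(+) = 3/5*1/16 + 3/10*15/16 = 51/160
P(B|+) = (3/80)/(51/160) = 2/17
After test 2 (use post1 as new prior): P(+) = 7/10*2/17 + 3/10*15/17 = 59/170
P(B|+,+) = (7/85)/(59/170) = 14/59

14/59


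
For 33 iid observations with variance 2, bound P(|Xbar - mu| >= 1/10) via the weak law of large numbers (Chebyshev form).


Var(Xbar) = Var(X)/n = 2/33
Chebyshev: P(|Xbar-mu| >= 1/10) <= Var(Xbar)/(1/10)^2 = (2/33)/(1/100) = 200/33
Bound exceeds 1, so trivial bound: 1

1


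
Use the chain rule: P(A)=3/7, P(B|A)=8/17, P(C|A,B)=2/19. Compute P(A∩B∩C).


P(A∩B∩C) = P(A) * P(B|A) * P(C|A∩B)
= 3/7 * 8/17 * 2/19
= 24/119 * 2/19 = 48/2261

48/2261


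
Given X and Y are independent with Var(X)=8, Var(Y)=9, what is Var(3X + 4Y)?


Independence => Cov(X,Y)=0
Var(3X + 4Y) = 3^2*Var(X) + 4^2*Var(Y)
= 9*8 + 16*9 = 216

216


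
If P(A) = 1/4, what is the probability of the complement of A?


P(A') = 1 - P(A) = 1 - 1/4 = 3/4

3/4


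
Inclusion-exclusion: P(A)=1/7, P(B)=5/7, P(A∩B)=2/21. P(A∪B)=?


P(A∪B) = P(A) + P(B) - P(A∩B)
= 1/7 + 5/7 - 2/21 = 16/21

16/21


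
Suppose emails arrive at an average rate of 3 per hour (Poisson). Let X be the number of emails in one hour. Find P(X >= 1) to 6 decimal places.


P(X>=1) = 1 - P(X<=0) = 1 - (e^(-3)*3^0/0!)
≈ 1 - 0.0497870684 = 0.9502129316
≈ 0.950213

0.950213


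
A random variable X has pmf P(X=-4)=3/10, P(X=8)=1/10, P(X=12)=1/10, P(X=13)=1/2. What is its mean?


E[X] = sum(x * P(x))
= -4*3/10 + 8*1/10 + 12*1/10 + 13*1/2
= 73/10

73/10


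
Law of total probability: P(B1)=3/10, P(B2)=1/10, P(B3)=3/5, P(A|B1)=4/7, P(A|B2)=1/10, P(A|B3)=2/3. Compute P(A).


P(A) = P(A|B1)P(B1) + P(A|B2)P(B2) + P(A|B3)P(B3)
= 4/7*3/10 + 1/10*1/10 + 2/3*3/5
= 6/35 + 1/100 + 2/5 = 407/700

407/700


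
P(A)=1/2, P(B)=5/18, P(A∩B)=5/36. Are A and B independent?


P(A)*P(B) = 1/2*5/18 = 5/36
P(A∩B) = 5/36, which equals P(A)P(B), so independent

Yes, A and B are independent


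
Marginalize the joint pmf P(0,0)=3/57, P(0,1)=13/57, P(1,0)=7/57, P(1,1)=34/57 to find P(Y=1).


P(Y=1) = P(0,1)+P(1,1) = 13/57 + 34/57 = 47/57

47/57


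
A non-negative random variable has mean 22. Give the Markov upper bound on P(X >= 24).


Markov: P(X >= a) <= E[X]/a
P(X >= 24) <= 22/24 = 11/12

11/12


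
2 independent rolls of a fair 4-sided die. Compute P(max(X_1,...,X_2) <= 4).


P(max <= 4) = P(all X_i <= 4) = (P(X_1 <= 4))^2
= (4/4)^2 = 1^2 = 1

1


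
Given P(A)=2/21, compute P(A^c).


P(A') = 1 - P(A) = 1 - 2/21 = 19/21

19/21


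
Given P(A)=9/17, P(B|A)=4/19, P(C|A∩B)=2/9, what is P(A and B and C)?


P(A∩B∩C) = P(A) * P(B|A) * P(C|A∩B)
= 9/17 * 4/19 * 2/9
= 36/323 * 2/9 = 8/323

8/323


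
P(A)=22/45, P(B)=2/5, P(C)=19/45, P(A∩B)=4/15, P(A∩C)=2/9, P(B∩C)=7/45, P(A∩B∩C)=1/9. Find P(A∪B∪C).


P(A∪B∪C) = P(A)+P(B)+P(C) - P(AB)-P(AC)-P(BC) + P(ABC)
= 22/45+2/5+19/45 - 4/15-2/9-7/45 + 1/9
= 7/9

7/9


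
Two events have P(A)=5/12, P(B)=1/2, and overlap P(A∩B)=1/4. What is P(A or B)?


P(A∪B) = P(A) + P(B) - P(A∩B)
= 5/12 + 1/2 - 1/4 = 2/3

2/3


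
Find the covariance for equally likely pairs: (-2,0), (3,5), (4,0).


E[X]=5/3, E[Y]=5/3, E[XY]=5
Cov(X,Y) = E[XY] - E[X]E[Y] = 5 - 5/3*5/3 = 20/9

20/9


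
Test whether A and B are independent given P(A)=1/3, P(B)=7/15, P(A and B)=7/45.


P(A)*P(B) = 1/3*7/15 = 7/45
P(A∩B) = 7/45, which equals P(A)P(B), so independent

Yes, A and B are independent


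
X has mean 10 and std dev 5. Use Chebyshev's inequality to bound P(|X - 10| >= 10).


k = 10/5 = 2
Chebyshev: P(|X-mu| >= k*sigma) <= 1/k^2 = 1/2^2 = 1/4

1/4


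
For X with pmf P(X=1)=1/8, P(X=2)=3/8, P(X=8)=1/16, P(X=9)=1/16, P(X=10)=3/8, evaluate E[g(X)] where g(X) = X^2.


E[X^2] = sum(g(x)*P(x))
= 1*1/8 + 4*3/8 + 64*1/16 + 81*1/16 + 100*3/8
= 771/16

771/16


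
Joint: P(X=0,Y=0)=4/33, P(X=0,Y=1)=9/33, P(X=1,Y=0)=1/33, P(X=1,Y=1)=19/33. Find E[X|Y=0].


P(Y=0) = 5/33
E[X|Y=0] = (0*4 + 1*1)/5 = 1/5

1/5


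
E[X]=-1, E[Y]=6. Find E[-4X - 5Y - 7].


E[-4X - 5Y - 7] = -4*E[X] - 5*E[Y] - 7
= (-4)*(-1) + (-5)*(6) + (-7)
= 4 - 30 - 7 = -33

-33


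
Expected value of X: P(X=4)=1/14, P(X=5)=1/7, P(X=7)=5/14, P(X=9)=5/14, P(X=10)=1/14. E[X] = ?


E[X] = sum(x * P(x))
= 4*1/14 + 5*1/7 + 7*5/14 + 9*5/14 + 10*1/14
= 52/7

52/7


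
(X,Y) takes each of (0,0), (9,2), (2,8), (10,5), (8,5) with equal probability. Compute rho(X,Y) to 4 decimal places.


Cov(X,Y) = 1.6000, Var(X) = 16.1600, Var(Y) = 7.6000
rho = Cov/(sqrt(VarX)*sqrt(VarY)) = 0.1444

0.1444


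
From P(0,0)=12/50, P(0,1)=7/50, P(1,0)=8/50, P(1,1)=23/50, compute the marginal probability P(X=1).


P(X=1) = P(1,0)+P(1,1) = 8/50 + 23/50 = 31/50

31/50


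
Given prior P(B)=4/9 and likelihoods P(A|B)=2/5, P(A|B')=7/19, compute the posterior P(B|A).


P(A) = P(A|B)P(B) + P(A|B')P(B') = 2/5*4/9 + 7/19*5/9 = 109/285
P(B|A) = P(A|B)P(B)/P(A) = (8/45)/(109/285) = 152/327

152/327


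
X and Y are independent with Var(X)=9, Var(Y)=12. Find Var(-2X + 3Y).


Independence => Cov(X,Y)=0
Var(-2X + 3Y) = (-2)^2*Var(X) + 3^2*Var(Y)
= 4*9 + 9*12 = 144

144


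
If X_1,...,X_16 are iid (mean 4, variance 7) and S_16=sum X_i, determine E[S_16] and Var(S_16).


E[S_n] = n*mu = 16*4 = 64
Var(S_n) = n*sigma^2 = 16*7 = 112

E[S_16]=64, Var(S_16)=112


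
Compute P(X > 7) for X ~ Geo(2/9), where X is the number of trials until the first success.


P(X > 7) = P(first 7 trials all fail) = (1-p)^7 = (7/9)^7 = 823543/4782969

823543/4782969


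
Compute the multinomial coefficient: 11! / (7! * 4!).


11! = 39916800
Denominator: 7!=5040 * 4!=24
Coefficient = 39916800 / 120960 = 330

330


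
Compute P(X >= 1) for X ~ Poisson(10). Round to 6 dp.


P(X>=1) = 1 - P(X<=0) = 1 - (e^(-10)*10^0/0!)
≈ 1 - 0.0000453999 = 0.9999546001
≈ 0.999955

0.999955


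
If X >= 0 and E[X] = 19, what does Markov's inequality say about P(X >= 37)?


Markov: P(X >= a) <= E[X]/a
P(X >= 37) <= 19/37

19/37


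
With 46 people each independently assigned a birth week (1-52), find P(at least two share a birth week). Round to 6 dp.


P(all different) = prod((52-i)/52 for i=0..45) = 0.000000
P(at least one match) = 1 - 0.000000 = 1.000000

1.000000


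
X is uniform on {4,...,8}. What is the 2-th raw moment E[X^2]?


E[X^2] = (1/5) * sum(x^2 for x=4..8)
= 190/5 = 38

38


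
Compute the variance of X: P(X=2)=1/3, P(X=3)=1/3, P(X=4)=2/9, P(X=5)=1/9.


E[X] = 28/9, E[X^2] = 32/3
Var(X) = E[X^2] - (E[X])^2 = 32/3 - (28/9)^2 = 80/81

80/81


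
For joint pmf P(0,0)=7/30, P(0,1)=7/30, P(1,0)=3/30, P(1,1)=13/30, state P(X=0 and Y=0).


Read from table: P(X=0, Y=0) = 7/30

7/30


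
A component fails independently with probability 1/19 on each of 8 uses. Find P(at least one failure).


P(at least one) = 1 - P(none)
P(none) = (1 - 1/19)^8 = (18/19)^8 = 11019960576/16983563041
P(at least one) = 1 - 11019960576/16983563041 = 5963602465/16983563041

5963602465/16983563041


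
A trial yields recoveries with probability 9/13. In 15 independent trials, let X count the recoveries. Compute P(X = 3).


P(X=3) = C(15,3) * p^3 * (1-p)^12
= 455 * 729/2197 * 16777216/23298085122481
= 428070666240/3937376385699289

428070666240/3937376385699289


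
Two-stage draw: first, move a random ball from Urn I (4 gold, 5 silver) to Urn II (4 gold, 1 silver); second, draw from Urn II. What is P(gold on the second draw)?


P(transfer gold) = 4/9; P(transfer silver) = 5/9
If gold transferred: Urn II has 5 gold of 6, so P(gold|gold moved) = 5/6
If silver transferred: Urn II has 4 gold of 6, so P(gold|silver moved) = 2/3
By total probability: P(gold) = 4/9*5/6 + 5/9*2/3 = 20/27

20/27


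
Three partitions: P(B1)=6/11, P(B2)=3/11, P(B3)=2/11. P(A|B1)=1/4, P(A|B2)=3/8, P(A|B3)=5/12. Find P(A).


P(A) = P(A|B1)P(B1) + P(A|B2)P(B2) + P(A|B3)P(B3)
= 1/4*6/11 + 3/8*3/11 + 5/12*2/11
= 3/22 + 9/88 + 5/66 = 83/264

83/264


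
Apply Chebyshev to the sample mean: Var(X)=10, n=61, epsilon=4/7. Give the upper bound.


Var(Xbar) = Var(X)/n = 10/61
Chebyshev: P(|Xbar-mu| >= 4/7) <= Var(Xbar)/(4/7)^2 = (10/61)/(16/49) = 245/488

245/488


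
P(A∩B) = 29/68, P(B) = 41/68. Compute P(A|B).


P(A|B) = P(A∩B)/P(B) = (29/68)/(41/68) = 29/41

29/41


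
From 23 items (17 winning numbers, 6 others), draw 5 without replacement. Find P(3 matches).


P(X=3) = C(17,3)*C(6,2) / C(23,5)
= 680*15 / 33649
= 10200/33649

10200/33649


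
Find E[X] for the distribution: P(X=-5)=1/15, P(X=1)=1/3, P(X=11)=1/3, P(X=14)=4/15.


E[X] = sum(x * P(x))
= -5*1/15 + 1*1/3 + 11*1/3 + 14*4/15
= 37/5

37/5


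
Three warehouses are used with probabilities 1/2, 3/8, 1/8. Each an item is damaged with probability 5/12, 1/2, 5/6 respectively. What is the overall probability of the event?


P(A) = P(A|B1)P(B1) + P(A|B2)P(B2) + P(A|B3)P(B3)
= 5/12*1/2 + 1/2*3/8 + 5/6*1/8
= 5/24 + 3/16 + 5/48 = 1/2

1/2


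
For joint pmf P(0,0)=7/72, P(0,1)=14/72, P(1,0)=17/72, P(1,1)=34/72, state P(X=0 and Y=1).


Read from table: P(X=0, Y=1) = 14/72 = 7/36

7/36


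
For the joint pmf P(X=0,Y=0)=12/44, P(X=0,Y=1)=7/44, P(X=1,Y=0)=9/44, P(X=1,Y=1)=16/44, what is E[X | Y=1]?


P(Y=1) = 23/44
E[X|Y=1] = (0*7 + 1*16)/23 = 16/23

16/23


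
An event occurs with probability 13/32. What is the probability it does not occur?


P(A') = 1 - P(A) = 1 - 13/32 = 19/32

19/32


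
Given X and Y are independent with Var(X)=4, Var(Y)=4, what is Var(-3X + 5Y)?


Independence => Cov(X,Y)=0
Var(-3X + 5Y) = (-3)^2*Var(X) + 5^2*Var(Y)
= 9*4 + 25*4 = 136

136


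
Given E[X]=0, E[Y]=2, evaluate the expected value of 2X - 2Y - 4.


E[2X - 2Y - 4] = 2*E[X] - 2*E[Y] - 4
= (2)*(0) + (-2)*(2) + (-4)
= 0 - 4 - 4 = -8

-8


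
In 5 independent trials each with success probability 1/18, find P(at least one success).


P(at least one) = 1 - P(none)
P(none) = (1 - 1/18)^5 = (17/18)^5 = 1419857/1889568
P(at least one) = 1 - 1419857/1889568 = 469711/1889568

469711/1889568


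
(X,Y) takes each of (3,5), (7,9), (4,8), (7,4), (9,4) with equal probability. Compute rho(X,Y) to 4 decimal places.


Cov(X,Y) = -1.2000, Var(X) = 4.8000, Var(Y) = 4.4000
rho = Cov/(sqrt(VarX)*sqrt(VarY)) = -0.2611

-0.2611


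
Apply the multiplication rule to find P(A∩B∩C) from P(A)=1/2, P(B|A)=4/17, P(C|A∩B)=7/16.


P(A∩B∩C) = P(A) * P(B|A) * P(C|A∩B)
= 1/2 * 4/17 * 7/16
= 2/17 * 7/16 = 7/136

7/136


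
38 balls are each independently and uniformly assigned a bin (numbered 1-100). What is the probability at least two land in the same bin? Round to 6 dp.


P(all different) = prod((100-i)/100 for i=0..37) = 0.000297
P(at least one match) = 1 - 0.000297 = 0.999703

0.999703


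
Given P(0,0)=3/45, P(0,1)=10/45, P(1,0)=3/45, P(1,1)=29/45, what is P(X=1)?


P(X=1) = P(1,0)+P(1,1) = 3/45 + 29/45 = 32/45

32/45


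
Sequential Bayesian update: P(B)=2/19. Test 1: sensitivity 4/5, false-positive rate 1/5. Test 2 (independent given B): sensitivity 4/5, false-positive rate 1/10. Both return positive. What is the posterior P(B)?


After test 1: P(+) = 4/5*2/19 + 1/5*17/19 = 5/19
P(B|+) = (8/95)/(5/19) = 8/25
After test 2 (use post1 as new prior): P(+) = 4/5*8/25 + 1/10*17/25 = 81/250
P(B|+,+) = (32/125)/(81/250) = 64/81

64/81


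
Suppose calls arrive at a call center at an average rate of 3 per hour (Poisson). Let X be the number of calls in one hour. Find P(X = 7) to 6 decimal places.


P(X=7) = e^(-3) * 3^7 / 7!
≈ 0.04978706837 * 2187 / 5040
≈ 0.021604

0.021604


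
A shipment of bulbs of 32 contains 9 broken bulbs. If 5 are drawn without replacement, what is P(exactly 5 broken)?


P(X=5) = C(9,5)*C(23,0) / C(32,5)
= 126*1 / 201376
= 126/201376 = 9/14384

9/14384


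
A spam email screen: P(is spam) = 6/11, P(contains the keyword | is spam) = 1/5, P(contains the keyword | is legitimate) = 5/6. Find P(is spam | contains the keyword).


P(A) = P(A|B)P(B) + P(A|B')P(B') = 1/5*6/11 + 5/6*5/11 = 161/330
P(B|A) = P(A|B)P(B)/P(A) = (6/55)/(161/330) = 36/161

36/161


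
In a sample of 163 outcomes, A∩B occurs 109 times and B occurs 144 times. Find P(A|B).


P(A|B) = P(A∩B)/P(B) = (109/163)/(144/163) = 109/144

109/144


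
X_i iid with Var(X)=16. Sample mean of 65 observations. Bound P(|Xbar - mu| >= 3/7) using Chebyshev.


Var(Xbar) = Var(X)/n = 16/65
Chebyshev: P(|Xbar-mu| >= 3/7) <= Var(Xbar)/(3/7)^2 = (16/65)/(9/49) = 784/585
Bound exceeds 1, so trivial bound: 1

1


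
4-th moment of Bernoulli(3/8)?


For Bernoulli: X in {0,1}
E[X^4] = 0^4*(1-3/8) + 1^4*3/8 = 3/8

3/8


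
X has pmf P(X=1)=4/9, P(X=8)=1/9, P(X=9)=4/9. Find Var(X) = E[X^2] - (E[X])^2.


E[X] = 16/3, E[X^2] = 392/9
Var(X) = E[X^2] - (E[X])^2 = 392/9 - (16/3)^2 = 136/9

136/9


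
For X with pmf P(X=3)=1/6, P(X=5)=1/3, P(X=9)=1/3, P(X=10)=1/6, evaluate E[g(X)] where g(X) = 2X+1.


E[2X+1] = sum(g(x)*P(x))
= 7*1/6 + 11*1/3 + 19*1/3 + 21*1/6
= 44/3

44/3


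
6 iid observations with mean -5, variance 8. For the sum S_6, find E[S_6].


E[S_n] = n*E[X_1] = 6*-5 = -30

-30


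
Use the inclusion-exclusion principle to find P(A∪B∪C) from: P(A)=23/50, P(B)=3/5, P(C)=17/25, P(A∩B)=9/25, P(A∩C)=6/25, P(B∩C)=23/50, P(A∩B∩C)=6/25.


P(A∪B∪C) = P(A)+P(B)+P(C) - P(AB)-P(AC)-P(BC) + P(ABC)
= 23/50+3/5+17/25 - 9/25-6/25-23/50 + 6/25
= 23/25

23/25


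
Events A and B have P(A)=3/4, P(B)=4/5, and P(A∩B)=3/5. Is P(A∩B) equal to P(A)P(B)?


P(A)*P(B) = 3/4*4/5 = 3/5
P(A∩B) = 3/5, which equals P(A)P(B), so independent

Yes, A and B are independent


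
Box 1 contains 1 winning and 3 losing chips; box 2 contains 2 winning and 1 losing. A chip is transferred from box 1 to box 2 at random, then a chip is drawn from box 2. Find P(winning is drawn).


P(transfer winning) = 1/4; P(transfer losing) = 3/4
If winning transferred: Urn II has 3 winning of 4, so P(winning|winning moved) = 3/4
If losing transferred: Urn II has 2 winning of 4, so P(winning|losing moved) = 1/2
By total probability: P(winning) = 1/4*3/4 + 3/4*1/2 = 9/16

9/16


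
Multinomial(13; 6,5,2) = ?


13! = 6227020800
Denominator: 6!=720 * 5!=120 * 2!=2
Coefficient = 6227020800 / 172800 = 36036

36036


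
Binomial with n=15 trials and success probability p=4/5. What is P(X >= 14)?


P(X>=14) = P(X=14) + P(X=15)
= 805306368/6103515625 + 1073741824/30517578125
= 5100273664/30517578125

5100273664/30517578125


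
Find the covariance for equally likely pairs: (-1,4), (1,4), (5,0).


E[X]=5/3, E[Y]=8/3, E[XY]=0
Cov(X,Y) = E[XY] - E[X]E[Y] = 0 - 5/3*8/3 = -40/9

-40/9


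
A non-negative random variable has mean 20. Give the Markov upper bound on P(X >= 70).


Markov: P(X >= a) <= E[X]/a
P(X >= 70) <= 20/70 = 2/7

2/7


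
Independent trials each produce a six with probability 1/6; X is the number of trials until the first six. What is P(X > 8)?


P(X > 8) = P(first 8 trials all fail) = (1-p)^8 = (5/6)^8 = 390625/1679616

390625/1679616


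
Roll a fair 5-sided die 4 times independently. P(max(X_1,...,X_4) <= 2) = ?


P(max <= 2) = P(all X_i <= 2) = (P(X_1 <= 2))^4
= (2/5)^4 = 16/625

16/625


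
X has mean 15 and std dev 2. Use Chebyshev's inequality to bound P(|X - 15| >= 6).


k = 6/2 = 3
Chebyshev: P(|X-mu| >= k*sigma) <= 1/k^2 = 1/3^2 = 1/9

1/9


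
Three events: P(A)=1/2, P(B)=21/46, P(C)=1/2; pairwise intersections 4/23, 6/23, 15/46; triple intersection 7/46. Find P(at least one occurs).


P(A∪B∪C) = P(A)+P(B)+P(C) - P(AB)-P(AC)-P(BC) + P(ABC)
= 1/2+21/46+1/2 - 4/23-6/23-15/46 + 7/46
= 39/46

39/46


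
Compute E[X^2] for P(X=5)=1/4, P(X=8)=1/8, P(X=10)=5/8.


E[X^2] = sum(g(x)*P(x))
= 25*1/4 + 64*1/8 + 100*5/8
= 307/4

307/4


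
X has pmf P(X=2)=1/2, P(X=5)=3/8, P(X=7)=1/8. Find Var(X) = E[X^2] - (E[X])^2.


E[X] = 15/4, E[X^2] = 35/2
Var(X) = E[X^2] - (E[X])^2 = 35/2 - (15/4)^2 = 55/16

55/16


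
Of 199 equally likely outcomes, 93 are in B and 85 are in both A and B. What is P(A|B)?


P(A|B) = P(A∩B)/P(B) = (85/199)/(93/199) = 85/93

85/93


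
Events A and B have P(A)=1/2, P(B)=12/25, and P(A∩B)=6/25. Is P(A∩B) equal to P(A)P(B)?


P(A)*P(B) = 1/2*12/25 = 6/25
P(A∩B) = 6/25, which equals P(A)P(B), so independent

Yes, A and B are independent


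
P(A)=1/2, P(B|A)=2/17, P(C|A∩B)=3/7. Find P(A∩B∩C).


P(A∩B∩C) = P(A) * P(B|A) * P(C|A∩B)
= 1/2 * 2/17 * 3/7
= 1/17 * 3/7 = 3/119

3/119


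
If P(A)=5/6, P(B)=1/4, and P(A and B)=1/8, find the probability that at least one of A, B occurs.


P(A∪B) = P(A) + P(B) - P(A∩B)
= 5/6 + 1/4 - 1/8 = 23/24

23/24


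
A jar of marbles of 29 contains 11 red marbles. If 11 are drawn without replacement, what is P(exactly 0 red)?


P(X=0) = C(11,0)*C(18,11) / C(29,11)
= 1*31824 / 34597290
= 31824/34597290 = 408/443555

408/443555


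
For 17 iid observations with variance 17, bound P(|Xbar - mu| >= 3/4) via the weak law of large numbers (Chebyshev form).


Var(Xbar) = Var(X)/n = 17/17
Chebyshev: P(|Xbar-mu| >= 3/4) <= Var(Xbar)/(3/4)^2 = 1/(9/16) = 16/9
Bound exceeds 1, so trivial bound: 1

1


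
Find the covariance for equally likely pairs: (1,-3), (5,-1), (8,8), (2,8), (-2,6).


E[X]=14/5, E[Y]=18/5, E[XY]=12
Cov(X,Y) = E[XY] - E[X]E[Y] = 12 - 14/5*18/5 = 48/25

48/25


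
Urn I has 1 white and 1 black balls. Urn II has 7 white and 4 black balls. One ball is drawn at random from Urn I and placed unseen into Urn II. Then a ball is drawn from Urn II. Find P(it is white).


P(transfer white) = 1/2; P(transfer black) = 1/2
If white transferred: Urn II has 8 white of 12, so P(white|white moved) = 2/3
If black transferred: Urn II has 7 white of 12, so P(white|black moved) = 7/12
By total probability: P(white) = 1/2*2/3 + 1/2*7/12 = 5/8

5/8


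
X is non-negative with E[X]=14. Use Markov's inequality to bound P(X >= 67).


Markov: P(X >= a) <= E[X]/a
P(X >= 67) <= 14/67

14/67


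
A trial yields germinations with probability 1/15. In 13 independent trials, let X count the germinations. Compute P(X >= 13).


P(X>=13) = P(X=13)
= 1/1946195068359375
= 1/1946195068359375

1/1946195068359375


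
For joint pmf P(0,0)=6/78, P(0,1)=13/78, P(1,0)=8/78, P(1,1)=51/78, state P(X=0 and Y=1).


Read from table: P(X=0, Y=1) = 13/78 = 1/6

1/6


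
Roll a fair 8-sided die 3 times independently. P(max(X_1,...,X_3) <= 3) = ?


P(max <= 3) = P(all X_i <= 3) = (P(X_1 <= 3))^3
= (3/8)^3 = 27/512

27/512


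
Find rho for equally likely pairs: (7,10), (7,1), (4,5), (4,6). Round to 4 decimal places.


Cov(X,Y) = 0.0000, Var(X) = 2.2500, Var(Y) = 10.2500
rho = Cov/(sqrt(VarX)*sqrt(VarY)) = 0.0000

0.0000


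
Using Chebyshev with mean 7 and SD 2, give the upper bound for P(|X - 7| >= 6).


k = 6/2 = 3
Chebyshev: P(|X-mu| >= k*sigma) <= 1/k^2 = 1/3^2 = 1/9

1/9


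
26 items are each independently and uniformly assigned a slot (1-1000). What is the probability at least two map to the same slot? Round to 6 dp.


P(all different) = prod((1000-i)/1000 for i=0..25) = 0.720508
P(at least one match) = 1 - 0.720508 = 0.279492

0.279492


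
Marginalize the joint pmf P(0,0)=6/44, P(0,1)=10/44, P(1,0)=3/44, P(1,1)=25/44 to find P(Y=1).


P(Y=1) = P(0,1)+P(1,1) = 10/44 + 25/44 = 35/44

35/44


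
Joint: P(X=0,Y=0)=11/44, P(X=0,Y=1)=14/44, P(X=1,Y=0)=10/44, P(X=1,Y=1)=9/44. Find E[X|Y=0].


P(Y=0) = 21/44
E[X|Y=0] = (0*11 + 1*10)/21 = 10/21

10/21


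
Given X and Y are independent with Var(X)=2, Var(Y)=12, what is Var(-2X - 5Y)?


Independence => Cov(X,Y)=0
Var(-2X - 5Y) = (-2)^2*Var(X) + (-5)^2*Var(Y)
= 4*2 + 25*12 = 308

308


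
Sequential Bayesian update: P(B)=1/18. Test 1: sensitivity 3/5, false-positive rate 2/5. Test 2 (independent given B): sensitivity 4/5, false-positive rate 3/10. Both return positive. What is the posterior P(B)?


After test 1: P(+) = 3/5*1/18 + 2/5*17/18 = 37/90
P(B|+) = (1/30)/(37/90) = 3/37
After test 2 (use post1 as new prior): P(+) = 4/5*3/37 + 3/10*34/37 = 63/185
P(B|+,+) = (12/185)/(63/185) = 4/21

4/21


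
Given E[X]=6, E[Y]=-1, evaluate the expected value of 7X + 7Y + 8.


E[7X + 7Y + 8] = 7*E[X] + 7*E[Y] + 8
= (7)*(6) + (7)*(-1) + (8)
= 42 - 7 + 8 = 43

43


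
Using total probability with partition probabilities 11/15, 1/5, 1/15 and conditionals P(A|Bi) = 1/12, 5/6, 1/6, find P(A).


P(A) = P(A|B1)P(B1) + P(A|B2)P(B2) + P(A|B3)P(B3)
= 1/12*11/15 + 5/6*1/5 + 1/6*1/15
= 11/180 + 1/6 + 1/90 = 43/180

43/180


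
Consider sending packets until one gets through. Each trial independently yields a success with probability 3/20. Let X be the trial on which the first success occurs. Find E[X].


For geometric (trials until first success), E[X] = 1/p = 1/(3/20) = 20/3

20/3


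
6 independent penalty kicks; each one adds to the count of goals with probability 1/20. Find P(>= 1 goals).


P(at least one) = 1 - P(none)
P(none) = (1 - 1/20)^6 = (19/20)^6 = 47045881/64000000
P(at least one) = 1 - 47045881/64000000 = 16954119/64000000

16954119/64000000


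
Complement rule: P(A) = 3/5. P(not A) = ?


P(A') = 1 - P(A) = 1 - 3/5 = 2/5

2/5


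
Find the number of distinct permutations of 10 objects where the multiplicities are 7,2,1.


10! = 3628800
Denominator: 7!=5040 * 2!=2 * 1!=1
Coefficient = 3628800 / 10080 = 360

360


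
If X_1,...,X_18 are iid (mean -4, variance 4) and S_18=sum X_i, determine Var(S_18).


By independence, Var(S_n) = n*Var(X_1) = 18*4 = 72

72


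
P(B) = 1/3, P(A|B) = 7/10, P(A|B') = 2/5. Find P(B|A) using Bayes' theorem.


P(A) = P(A|B)P(B) + P(A|B')P(B') = 7/10*1/3 + 2/5*2/3 = 1/2
P(B|A) = P(A|B)P(B)/P(A) = (7/30)/(1/2) = 7/15

7/15


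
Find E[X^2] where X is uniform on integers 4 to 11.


E[X^2] = (1/8) * sum(x^2 for x=4..11)
= 492/8 = 123/2

123/2


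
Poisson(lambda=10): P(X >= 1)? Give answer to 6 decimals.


P(X>=1) = 1 - P(X<=0) = 1 - (e^(-10)*10^0/0!)
≈ 1 - 0.0000453999 = 0.9999546001
≈ 0.999955

0.999955


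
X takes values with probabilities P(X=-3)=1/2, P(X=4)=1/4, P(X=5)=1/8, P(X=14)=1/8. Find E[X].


E[X] = sum(x * P(x))
= -3*1/2 + 4*1/4 + 5*1/8 + 14*1/8
= 15/8

15/8


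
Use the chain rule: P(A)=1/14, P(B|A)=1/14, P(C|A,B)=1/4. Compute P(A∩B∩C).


P(A∩B∩C) = P(A) * P(B|A) * P(C|A∩B)
= 1/14 * 1/14 * 1/4
= 1/196 * 1/4 = 1/784

1/784


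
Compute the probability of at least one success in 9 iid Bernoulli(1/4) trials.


P(at least one) = 1 - P(none)
P(none) = (1 - 1/4)^9 = (3/4)^9 = 19683/262144
P(at least one) = 1 - 19683/262144 = 242461/262144

242461/262144


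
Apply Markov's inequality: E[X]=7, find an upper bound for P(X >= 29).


Markov: P(X >= a) <= E[X]/a
P(X >= 29) <= 7/29

7/29


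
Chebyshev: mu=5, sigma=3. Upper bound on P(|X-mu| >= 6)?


k = 6/3 = 2
Chebyshev: P(|X-mu| >= k*sigma) <= 1/k^2 = 1/2^2 = 1/4

1/4


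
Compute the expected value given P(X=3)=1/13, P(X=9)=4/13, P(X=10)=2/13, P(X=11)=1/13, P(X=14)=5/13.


E[X] = sum(x * P(x))
= 3*1/13 + 9*4/13 + 10*2/13 + 11*1/13 + 14*5/13
= 140/13

140/13


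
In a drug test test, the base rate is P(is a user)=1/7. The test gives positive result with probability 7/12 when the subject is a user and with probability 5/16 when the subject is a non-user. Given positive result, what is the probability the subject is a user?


P(A) = P(A|B)P(B) + P(A|B')P(B') = 7/12*1/7 + 5/16*6/7 = 59/168
P(B|A) = P(A|B)P(B)/P(A) = (1/12)/(59/168) = 14/59

14/59


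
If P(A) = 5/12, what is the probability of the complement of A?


P(A') = 1 - P(A) = 1 - 5/12 = 7/12

7/12


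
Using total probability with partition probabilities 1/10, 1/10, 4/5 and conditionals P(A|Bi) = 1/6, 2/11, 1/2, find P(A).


P(A) = P(A|B1)P(B1) + P(A|B2)P(B2) + P(A|B3)P(B3)
= 1/6*1/10 + 2/11*1/10 + 1/2*4/5
= 1/60 + 1/55 + 2/5 = 287/660

287/660


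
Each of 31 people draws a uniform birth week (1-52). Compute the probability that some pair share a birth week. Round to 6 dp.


P(all different) = prod((52-i)/52 for i=0..30) = 0.000010
P(at least one match) = 1 - 0.000010 = 0.999990

0.999990


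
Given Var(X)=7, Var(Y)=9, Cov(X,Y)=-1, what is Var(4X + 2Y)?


Var(4X + 2Y) = 4^2*Var(X) + 2^2*Var(Y) + 2*4*2*Cov(X,Y)
= 16*7 + 4*9 + 16*(-1)
= 112 + 36 - 16 = 132

132


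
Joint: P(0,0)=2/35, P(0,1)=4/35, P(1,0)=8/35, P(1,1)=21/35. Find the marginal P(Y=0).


P(Y=0) = P(0,0)+P(1,0) = 2/35 + 8/35 = 10/35 = 2/7

2/7


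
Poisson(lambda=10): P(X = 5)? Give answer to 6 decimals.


P(X=5) = e^(-10) * 10^5 / 5!
≈ 0.00004539992976 * 100000 / 120
≈ 0.037833

0.037833


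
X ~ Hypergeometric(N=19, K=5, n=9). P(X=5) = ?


P(X=5) = C(5,5)*C(14,4) / C(19,9)
= 1*1001 / 92378
= 1001/92378 = 7/646

7/646


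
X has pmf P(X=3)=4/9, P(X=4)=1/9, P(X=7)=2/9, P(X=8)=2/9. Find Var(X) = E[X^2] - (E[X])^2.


E[X] = 46/9, E[X^2] = 278/9
Var(X) = E[X^2] - (E[X])^2 = 278/9 - (46/9)^2 = 386/81

386/81


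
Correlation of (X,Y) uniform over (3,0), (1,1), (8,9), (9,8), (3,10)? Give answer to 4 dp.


Cov(X,Y) = 8.1200, Var(X) = 9.7600, Var(Y) = 17.8400
rho = Cov/(sqrt(VarX)*sqrt(VarY)) = 0.6154

0.6154


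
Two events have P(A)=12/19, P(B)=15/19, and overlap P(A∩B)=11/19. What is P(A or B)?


P(A∪B) = P(A) + P(B) - P(A∩B)
= 12/19 + 15/19 - 11/19 = 16/19

16/19


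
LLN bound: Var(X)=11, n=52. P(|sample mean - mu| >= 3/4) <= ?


Var(Xbar) = Var(X)/n = 11/52
Chebyshev: P(|Xbar-mu| >= 3/4) <= Var(Xbar)/(3/4)^2 = (11/52)/(9/16) = 44/117

44/117


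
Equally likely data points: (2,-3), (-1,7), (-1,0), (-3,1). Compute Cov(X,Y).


E[X]=-3/4, E[Y]=5/4, E[XY]=-4
Cov(X,Y) = E[XY] - E[X]E[Y] = -4 + 3/4*5/4 = -49/16

-49/16


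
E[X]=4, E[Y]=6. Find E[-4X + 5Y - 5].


E[-4X + 5Y - 5] = -4*E[X] + 5*E[Y] - 5
= (-4)*(4) + (5)*(6) + (-5)
= -16 + 30 - 5 = 9

9


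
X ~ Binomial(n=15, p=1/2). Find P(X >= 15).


P(X>=15) = P(X=15)
= 1/32768
= 1/32768

1/32768


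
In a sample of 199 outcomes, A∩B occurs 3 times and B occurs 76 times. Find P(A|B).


P(A|B) = P(A∩B)/P(B) = (3/199)/(76/199) = 3/76

3/76


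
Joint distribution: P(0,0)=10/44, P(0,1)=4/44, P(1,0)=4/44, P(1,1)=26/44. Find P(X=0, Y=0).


Read from table: P(X=0, Y=0) = 10/44 = 5/22

5/22


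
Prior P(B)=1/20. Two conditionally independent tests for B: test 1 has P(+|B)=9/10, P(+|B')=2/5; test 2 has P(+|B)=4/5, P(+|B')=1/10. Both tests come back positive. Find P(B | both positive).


After test 1: P(+) = 9/10*1/20 + 2/5*19/20 = 17/40
P(B|+) = (9/200)/(17/40) = 9/85
After test 2 (use post1 as new prior): P(+) = 4/5*9/85 + 1/10*76/85 = 74/425
P(B|+,+) = (36/425)/(74/425) = 18/37

18/37


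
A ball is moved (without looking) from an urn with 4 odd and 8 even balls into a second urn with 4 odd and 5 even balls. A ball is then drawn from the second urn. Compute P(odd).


P(transfer odd) = 4/12 = 1/3; P(transfer even) = 2/3
If odd transferred: Urn II has 5 odd of 10, so P(odd|odd moved) = 1/2
If even transferred: Urn II has 4 odd of 10, so P(odd|even moved) = 2/5
By total probability: P(odd) = 1/3*1/2 + 2/3*2/5 = 13/30

13/30


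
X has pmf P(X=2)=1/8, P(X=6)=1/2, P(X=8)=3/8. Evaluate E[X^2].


E[X^2] = sum(x^2 * P(x))
= 4*1/8 + 36*1/2 + 64*3/8
= 85/2

85/2


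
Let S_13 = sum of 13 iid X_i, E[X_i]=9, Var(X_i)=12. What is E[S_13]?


E[S_n] = n*E[X_1] = 13*9 = 117

117


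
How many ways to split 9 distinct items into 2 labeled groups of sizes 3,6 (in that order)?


9! = 362880
Denominator: 3!=6 * 6!=720
Coefficient = 362880 / 4320 = 84

84


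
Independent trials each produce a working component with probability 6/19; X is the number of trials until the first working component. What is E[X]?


For geometric (trials until first success), E[X] = 1/p = 1/(6/19) = 19/6

19/6


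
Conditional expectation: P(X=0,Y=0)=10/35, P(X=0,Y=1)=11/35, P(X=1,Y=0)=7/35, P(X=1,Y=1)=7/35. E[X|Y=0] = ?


P(Y=0) = 17/35
E[X|Y=0] = (0*10 + 1*7)/17 = 7/17

7/17


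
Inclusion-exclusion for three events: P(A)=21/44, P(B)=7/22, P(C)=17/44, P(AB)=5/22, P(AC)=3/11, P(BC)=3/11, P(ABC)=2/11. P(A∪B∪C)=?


P(A∪B∪C) = P(A)+P(B)+P(C) - P(AB)-P(AC)-P(BC) + P(ABC)
= 21/44+7/22+17/44 - 5/22-3/11-3/11 + 2/11
= 13/22

13/22


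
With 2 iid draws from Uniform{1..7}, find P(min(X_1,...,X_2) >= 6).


P(min >= 6) = P(all X_i >= 6) = (P(X_1 >= 6))^2
= (2/7)^2 = 4/49

4/49


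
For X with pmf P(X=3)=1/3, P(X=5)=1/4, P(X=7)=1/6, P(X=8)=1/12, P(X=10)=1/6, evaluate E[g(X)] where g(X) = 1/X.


E[1/X] = sum(g(x)*P(x))
= 1/3*1/3 + 1/5*1/4 + 1/7*1/6 + 1/8*1/12 + 1/10*1/6
= 2137/10080

2137/10080


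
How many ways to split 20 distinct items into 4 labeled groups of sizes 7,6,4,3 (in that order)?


20! = 2432902008176640000
Denominator: 7!=5040 * 6!=720 * 4!=24 * 3!=6
Coefficient = 2432902008176640000 / 522547200 = 4655851200

4655851200


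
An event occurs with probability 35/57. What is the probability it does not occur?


P(A') = 1 - P(A) = 1 - 35/57 = 22/57

22/57


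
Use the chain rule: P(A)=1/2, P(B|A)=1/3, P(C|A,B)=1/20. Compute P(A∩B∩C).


P(A∩B∩C) = P(A) * P(B|A) * P(C|A∩B)
= 1/2 * 1/3 * 1/20
= 1/6 * 1/20 = 1/120

1/120


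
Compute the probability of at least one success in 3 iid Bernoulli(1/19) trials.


P(at least one) = 1 - P(none)
P(none) = (1 - 1/19)^3 = (18/19)^3 = 5832/6859
P(at least one) = 1 - 5832/6859 = 1027/6859

1027/6859


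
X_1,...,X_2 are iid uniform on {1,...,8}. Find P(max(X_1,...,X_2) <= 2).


P(max <= 2) = P(all X_i <= 2) = (P(X_1 <= 2))^2
= (2/8)^2 = (1/4)^2 = 1/16

1/16


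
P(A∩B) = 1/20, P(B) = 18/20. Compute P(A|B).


P(A|B) = P(A∩B)/P(B) = (1/20)/(18/20) = 1/18

1/18


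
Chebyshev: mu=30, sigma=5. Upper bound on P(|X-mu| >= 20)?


k = 20/5 = 4
Chebyshev: P(|X-mu| >= k*sigma) <= 1/k^2 = 1/4^2 = 1/16

1/16


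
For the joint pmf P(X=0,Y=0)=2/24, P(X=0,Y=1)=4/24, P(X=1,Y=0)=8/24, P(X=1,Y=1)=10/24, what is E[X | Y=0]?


P(Y=0) = 10/24
E[X|Y=0] = (0*2 + 1*8)/10 = 8/10 = 4/5

4/5


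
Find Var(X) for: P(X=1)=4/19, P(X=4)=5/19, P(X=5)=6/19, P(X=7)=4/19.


E[X] = 82/19, E[X^2] = 430/19
Var(X) = E[X^2] - (E[X])^2 = 430/19 - (82/19)^2 = 1446/361

1446/361


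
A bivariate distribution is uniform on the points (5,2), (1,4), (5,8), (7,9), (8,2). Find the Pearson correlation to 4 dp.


Cov(X,Y) = 0.6000, Var(X) = 5.7600, Var(Y) = 8.8000
rho = Cov/(sqrt(VarX)*sqrt(VarY)) = 0.0843

0.0843


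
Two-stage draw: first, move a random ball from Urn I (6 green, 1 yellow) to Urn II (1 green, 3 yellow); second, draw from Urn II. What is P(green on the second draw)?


P(transfer green) = 6/7; P(transfer yellow) = 1/7
If green transferred: Urn II has 2 green of 5, so P(green|green moved) = 2/5
If yellow transferred: Urn II has 1 green of 5, so P(green|yellow moved) = 1/5
By total probability: P(green) = 6/7*2/5 + 1/7*1/5 = 13/35

13/35


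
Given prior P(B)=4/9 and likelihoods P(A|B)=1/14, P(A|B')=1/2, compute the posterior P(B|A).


P(A) = P(A|B)P(B) + P(A|B')P(B') = 1/14*4/9 + 1/2*5/9 = 13/42
P(B|A) = P(A|B)P(B)/P(A) = (2/63)/(13/42) = 4/39

4/39


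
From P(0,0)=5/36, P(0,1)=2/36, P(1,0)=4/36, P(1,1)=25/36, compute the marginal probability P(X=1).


P(X=1) = P(1,0)+P(1,1) = 4/36 + 25/36 = 29/36

29/36


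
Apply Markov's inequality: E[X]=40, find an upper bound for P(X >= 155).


Markov: P(X >= a) <= E[X]/a
P(X >= 155) <= 40/155 = 8/31

8/31


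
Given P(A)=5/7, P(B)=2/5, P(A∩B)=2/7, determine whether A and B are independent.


P(A)*P(B) = 5/7*2/5 = 2/7
P(A∩B) = 2/7, which equals P(A)P(B), so independent

Yes, A and B are independent


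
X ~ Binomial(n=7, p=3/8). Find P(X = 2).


P(X=2) = C(7,2) * p^2 * (1-p)^5
= 21 * 9/64 * 3125/32768
= 590625/2097152

590625/2097152


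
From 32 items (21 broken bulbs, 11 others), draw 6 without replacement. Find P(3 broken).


P(X=3) = C(21,3)*C(11,3) / C(32,6)
= 1330*165 / 906192
= 219450/906192 = 5225/21576

5225/21576


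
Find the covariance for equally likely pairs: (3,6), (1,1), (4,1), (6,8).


E[X]=7/2, E[Y]=4, E[XY]=71/4
Cov(X,Y) = E[XY] - E[X]E[Y] = 71/4 - 7/2*4 = 15/4

15/4


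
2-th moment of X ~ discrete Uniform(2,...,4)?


E[X^2] = (1/3) * sum(x^2 for x=2..4)
= 29/3

29/3


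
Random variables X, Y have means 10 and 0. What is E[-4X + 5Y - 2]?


E[-4X + 5Y - 2] = -4*E[X] + 5*E[Y] - 2
= (-4)*(10) + (5)*(0) + (-2)
= -40 + 0 - 2 = -42

-42


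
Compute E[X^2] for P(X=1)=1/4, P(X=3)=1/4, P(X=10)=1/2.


E[X^2] = sum(g(x)*P(x))
= 1*1/4 + 9*1/4 + 100*1/2
= 105/2

105/2


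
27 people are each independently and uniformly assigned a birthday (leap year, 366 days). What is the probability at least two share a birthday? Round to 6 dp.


P(all different) = prod((366-i)/366 for i=0..26) = 0.374173
P(at least one match) = 1 - 0.374173 = 0.625827

0.625827


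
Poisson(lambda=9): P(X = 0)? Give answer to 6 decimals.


P(X=0) = e^(-9) * 9^0 / 0!
≈ 0.0001234098041 * 1 / 1
≈ 0.000123

0.000123


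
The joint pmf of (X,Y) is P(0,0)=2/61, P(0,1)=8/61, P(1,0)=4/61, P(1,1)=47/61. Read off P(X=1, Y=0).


Read from table: P(X=1, Y=0) = 4/61

4/61


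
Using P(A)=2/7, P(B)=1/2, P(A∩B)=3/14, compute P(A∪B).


P(A∪B) = P(A) + P(B) - P(A∩B)
= 2/7 + 1/2 - 3/14 = 4/7

4/7


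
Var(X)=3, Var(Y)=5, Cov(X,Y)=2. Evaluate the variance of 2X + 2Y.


Var(2X + 2Y) = 2^2*Var(X) + 2^2*Var(Y) + 2*2*2*Cov(X,Y)
= 4*3 + 4*5 + 8*2
= 12 + 20 + 16 = 48

48


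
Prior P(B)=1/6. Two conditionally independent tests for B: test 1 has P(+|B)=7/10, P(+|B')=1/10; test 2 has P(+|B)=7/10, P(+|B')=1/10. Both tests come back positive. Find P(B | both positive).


After test 1: P(+) = 7/10*1/6 + 1/10*5/6 = 1/5
P(B|+) = (7/60)/(1/5) = 7/12
After test 2 (use post1 as new prior): P(+) = 7/10*7/12 + 1/10*5/12 = 9/20
P(B|+,+) = (49/120)/(9/20) = 49/54

49/54


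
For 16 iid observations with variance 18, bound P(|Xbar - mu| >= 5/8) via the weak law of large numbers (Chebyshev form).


Var(Xbar) = Var(X)/n = 18/16
Chebyshev: P(|Xbar-mu| >= 5/8) <= Var(Xbar)/(5/8)^2 = (9/8)/(25/64) = 72/25
Bound exceeds 1, so trivial bound: 1

1


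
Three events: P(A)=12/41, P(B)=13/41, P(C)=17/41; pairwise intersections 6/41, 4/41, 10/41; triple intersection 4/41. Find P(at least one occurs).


P(A∪B∪C) = P(A)+P(B)+P(C) - P(AB)-P(AC)-P(BC) + P(ABC)
= 12/41+13/41+17/41 - 6/41-4/41-10/41 + 4/41
= 26/41

26/41


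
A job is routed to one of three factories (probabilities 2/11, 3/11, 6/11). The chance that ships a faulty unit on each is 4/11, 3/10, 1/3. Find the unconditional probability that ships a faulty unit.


P(A) = P(A|B1)P(B1) + P(A|B2)P(B2) + P(A|B3)P(B3)
= 4/11*2/11 + 3/10*3/11 + 1/3*6/11
= 8/121 + 9/110 + 2/11 = 399/1210

399/1210


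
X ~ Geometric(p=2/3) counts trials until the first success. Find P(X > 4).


P(X > 4) = P(first 4 trials all fail) = (1-p)^4 = (1/3)^4 = 1/81

1/81


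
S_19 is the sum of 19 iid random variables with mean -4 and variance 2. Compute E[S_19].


E[S_n] = n*E[X_1] = 19*-4 = -76

-76


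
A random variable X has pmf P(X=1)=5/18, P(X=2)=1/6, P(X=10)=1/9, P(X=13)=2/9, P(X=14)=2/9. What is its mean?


E[X] = sum(x * P(x))
= 1*5/18 + 2*1/6 + 10*1/9 + 13*2/9 + 14*2/9
= 139/18

139/18


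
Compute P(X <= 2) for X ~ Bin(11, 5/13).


P(X<=2) = P(X=0) + P(X=1) + P(X=2)
= 8589934592/1792160394037 + 59055800320/1792160394037 + 184549376000/1792160394037
= 252195110912/1792160394037

252195110912/1792160394037


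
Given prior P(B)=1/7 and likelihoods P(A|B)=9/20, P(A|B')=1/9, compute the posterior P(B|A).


P(A) = P(A|B)P(B) + P(A|B')P(B') = 9/20*1/7 + 1/9*6/7 = 67/420
P(B|A) = P(A|B)P(B)/P(A) = (9/140)/(67/420) = 27/67

27/67


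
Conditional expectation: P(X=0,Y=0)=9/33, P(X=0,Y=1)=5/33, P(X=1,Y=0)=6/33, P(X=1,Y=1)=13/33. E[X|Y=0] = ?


P(Y=0) = 15/33
E[X|Y=0] = (0*9 + 1*6)/15 = 6/15 = 2/5

2/5


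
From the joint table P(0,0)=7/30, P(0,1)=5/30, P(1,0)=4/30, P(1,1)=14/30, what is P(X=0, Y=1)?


Read from table: P(X=0, Y=1) = 5/30 = 1/6

1/6


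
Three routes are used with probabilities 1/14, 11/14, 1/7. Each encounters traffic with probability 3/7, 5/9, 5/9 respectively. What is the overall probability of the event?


P(A) = P(A|B1)P(B1) + P(A|B2)P(B2) + P(A|B3)P(B3)
= 3/7*1/14 + 5/9*11/14 + 5/9*1/7
= 3/98 + 55/126 + 5/63 = 241/441

241/441
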